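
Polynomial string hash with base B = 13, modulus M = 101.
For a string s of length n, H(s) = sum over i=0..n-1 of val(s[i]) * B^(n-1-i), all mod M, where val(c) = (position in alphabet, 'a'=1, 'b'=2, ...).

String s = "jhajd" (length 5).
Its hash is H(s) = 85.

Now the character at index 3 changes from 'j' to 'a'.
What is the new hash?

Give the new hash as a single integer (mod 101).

val('j') = 10, val('a') = 1
Position k = 3, exponent = n-1-k = 1
B^1 mod M = 13^1 mod 101 = 13
Delta = (1 - 10) * 13 mod 101 = 85
New hash = (85 + 85) mod 101 = 69

Answer: 69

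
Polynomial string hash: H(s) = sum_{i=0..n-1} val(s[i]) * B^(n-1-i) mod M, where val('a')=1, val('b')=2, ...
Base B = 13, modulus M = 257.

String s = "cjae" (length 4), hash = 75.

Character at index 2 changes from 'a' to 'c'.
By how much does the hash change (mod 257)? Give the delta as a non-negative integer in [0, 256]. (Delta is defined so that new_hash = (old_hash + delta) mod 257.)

Answer: 26

Derivation:
Delta formula: (val(new) - val(old)) * B^(n-1-k) mod M
  val('c') - val('a') = 3 - 1 = 2
  B^(n-1-k) = 13^1 mod 257 = 13
  Delta = 2 * 13 mod 257 = 26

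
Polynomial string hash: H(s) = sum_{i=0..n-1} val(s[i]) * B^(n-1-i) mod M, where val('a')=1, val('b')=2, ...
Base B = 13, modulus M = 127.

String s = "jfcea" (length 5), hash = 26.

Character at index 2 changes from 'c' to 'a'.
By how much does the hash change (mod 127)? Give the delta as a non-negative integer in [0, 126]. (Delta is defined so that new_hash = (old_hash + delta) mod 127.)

Delta formula: (val(new) - val(old)) * B^(n-1-k) mod M
  val('a') - val('c') = 1 - 3 = -2
  B^(n-1-k) = 13^2 mod 127 = 42
  Delta = -2 * 42 mod 127 = 43

Answer: 43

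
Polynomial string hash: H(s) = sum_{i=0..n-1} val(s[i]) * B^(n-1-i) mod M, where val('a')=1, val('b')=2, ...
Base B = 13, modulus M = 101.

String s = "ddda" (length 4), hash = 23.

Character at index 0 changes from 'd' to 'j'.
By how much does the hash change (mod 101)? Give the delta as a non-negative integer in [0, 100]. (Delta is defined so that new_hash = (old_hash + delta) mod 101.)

Answer: 52

Derivation:
Delta formula: (val(new) - val(old)) * B^(n-1-k) mod M
  val('j') - val('d') = 10 - 4 = 6
  B^(n-1-k) = 13^3 mod 101 = 76
  Delta = 6 * 76 mod 101 = 52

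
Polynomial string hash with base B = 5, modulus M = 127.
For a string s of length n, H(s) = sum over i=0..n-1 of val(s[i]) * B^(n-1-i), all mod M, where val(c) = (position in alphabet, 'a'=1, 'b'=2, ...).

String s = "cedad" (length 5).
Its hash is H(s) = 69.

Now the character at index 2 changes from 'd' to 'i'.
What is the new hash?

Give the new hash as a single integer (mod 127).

Answer: 67

Derivation:
val('d') = 4, val('i') = 9
Position k = 2, exponent = n-1-k = 2
B^2 mod M = 5^2 mod 127 = 25
Delta = (9 - 4) * 25 mod 127 = 125
New hash = (69 + 125) mod 127 = 67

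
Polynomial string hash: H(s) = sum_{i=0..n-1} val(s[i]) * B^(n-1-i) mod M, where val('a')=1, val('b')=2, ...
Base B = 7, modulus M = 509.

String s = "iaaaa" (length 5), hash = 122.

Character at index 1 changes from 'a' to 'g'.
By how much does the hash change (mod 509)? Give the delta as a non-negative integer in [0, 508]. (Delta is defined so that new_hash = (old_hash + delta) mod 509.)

Answer: 22

Derivation:
Delta formula: (val(new) - val(old)) * B^(n-1-k) mod M
  val('g') - val('a') = 7 - 1 = 6
  B^(n-1-k) = 7^3 mod 509 = 343
  Delta = 6 * 343 mod 509 = 22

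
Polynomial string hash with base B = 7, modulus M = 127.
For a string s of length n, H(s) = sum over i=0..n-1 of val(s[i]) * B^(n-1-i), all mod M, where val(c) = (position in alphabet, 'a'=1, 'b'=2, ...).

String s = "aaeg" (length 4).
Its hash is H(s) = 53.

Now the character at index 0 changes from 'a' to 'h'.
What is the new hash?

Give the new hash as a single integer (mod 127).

Answer: 41

Derivation:
val('a') = 1, val('h') = 8
Position k = 0, exponent = n-1-k = 3
B^3 mod M = 7^3 mod 127 = 89
Delta = (8 - 1) * 89 mod 127 = 115
New hash = (53 + 115) mod 127 = 41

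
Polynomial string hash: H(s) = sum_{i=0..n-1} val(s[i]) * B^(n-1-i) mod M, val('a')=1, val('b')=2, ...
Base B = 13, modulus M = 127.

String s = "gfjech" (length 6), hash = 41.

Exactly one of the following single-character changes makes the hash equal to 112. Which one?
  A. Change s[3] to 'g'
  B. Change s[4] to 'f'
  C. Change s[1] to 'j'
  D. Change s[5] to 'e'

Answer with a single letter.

Answer: C

Derivation:
Option A: s[3]='e'->'g', delta=(7-5)*13^2 mod 127 = 84, hash=41+84 mod 127 = 125
Option B: s[4]='c'->'f', delta=(6-3)*13^1 mod 127 = 39, hash=41+39 mod 127 = 80
Option C: s[1]='f'->'j', delta=(10-6)*13^4 mod 127 = 71, hash=41+71 mod 127 = 112 <-- target
Option D: s[5]='h'->'e', delta=(5-8)*13^0 mod 127 = 124, hash=41+124 mod 127 = 38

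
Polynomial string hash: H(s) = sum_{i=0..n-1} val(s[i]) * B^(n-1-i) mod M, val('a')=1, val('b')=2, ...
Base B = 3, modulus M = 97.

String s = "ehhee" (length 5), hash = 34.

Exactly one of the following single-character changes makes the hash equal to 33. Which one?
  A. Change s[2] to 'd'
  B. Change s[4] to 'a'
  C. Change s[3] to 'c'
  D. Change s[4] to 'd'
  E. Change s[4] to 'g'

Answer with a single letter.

Answer: D

Derivation:
Option A: s[2]='h'->'d', delta=(4-8)*3^2 mod 97 = 61, hash=34+61 mod 97 = 95
Option B: s[4]='e'->'a', delta=(1-5)*3^0 mod 97 = 93, hash=34+93 mod 97 = 30
Option C: s[3]='e'->'c', delta=(3-5)*3^1 mod 97 = 91, hash=34+91 mod 97 = 28
Option D: s[4]='e'->'d', delta=(4-5)*3^0 mod 97 = 96, hash=34+96 mod 97 = 33 <-- target
Option E: s[4]='e'->'g', delta=(7-5)*3^0 mod 97 = 2, hash=34+2 mod 97 = 36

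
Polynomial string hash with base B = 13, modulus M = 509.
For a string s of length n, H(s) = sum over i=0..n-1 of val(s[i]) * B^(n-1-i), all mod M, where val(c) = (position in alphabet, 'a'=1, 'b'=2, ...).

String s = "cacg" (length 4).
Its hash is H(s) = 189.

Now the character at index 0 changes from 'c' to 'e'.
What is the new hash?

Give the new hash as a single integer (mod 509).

Answer: 2

Derivation:
val('c') = 3, val('e') = 5
Position k = 0, exponent = n-1-k = 3
B^3 mod M = 13^3 mod 509 = 161
Delta = (5 - 3) * 161 mod 509 = 322
New hash = (189 + 322) mod 509 = 2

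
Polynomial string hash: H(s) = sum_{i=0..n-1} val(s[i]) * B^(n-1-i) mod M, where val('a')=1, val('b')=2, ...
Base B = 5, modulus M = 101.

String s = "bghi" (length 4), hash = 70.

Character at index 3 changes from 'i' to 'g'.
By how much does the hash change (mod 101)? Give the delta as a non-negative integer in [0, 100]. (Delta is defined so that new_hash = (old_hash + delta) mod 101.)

Answer: 99

Derivation:
Delta formula: (val(new) - val(old)) * B^(n-1-k) mod M
  val('g') - val('i') = 7 - 9 = -2
  B^(n-1-k) = 5^0 mod 101 = 1
  Delta = -2 * 1 mod 101 = 99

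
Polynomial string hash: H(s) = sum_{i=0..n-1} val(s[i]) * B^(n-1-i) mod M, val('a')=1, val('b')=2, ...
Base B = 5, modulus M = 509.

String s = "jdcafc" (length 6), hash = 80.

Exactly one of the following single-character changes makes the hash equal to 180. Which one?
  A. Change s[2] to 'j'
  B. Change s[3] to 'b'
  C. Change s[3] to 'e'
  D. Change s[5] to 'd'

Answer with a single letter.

Option A: s[2]='c'->'j', delta=(10-3)*5^3 mod 509 = 366, hash=80+366 mod 509 = 446
Option B: s[3]='a'->'b', delta=(2-1)*5^2 mod 509 = 25, hash=80+25 mod 509 = 105
Option C: s[3]='a'->'e', delta=(5-1)*5^2 mod 509 = 100, hash=80+100 mod 509 = 180 <-- target
Option D: s[5]='c'->'d', delta=(4-3)*5^0 mod 509 = 1, hash=80+1 mod 509 = 81

Answer: C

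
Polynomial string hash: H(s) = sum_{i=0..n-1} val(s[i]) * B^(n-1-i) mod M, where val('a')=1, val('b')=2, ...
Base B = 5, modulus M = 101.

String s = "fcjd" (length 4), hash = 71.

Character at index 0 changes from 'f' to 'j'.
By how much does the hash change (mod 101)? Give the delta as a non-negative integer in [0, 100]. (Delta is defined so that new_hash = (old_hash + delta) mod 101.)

Answer: 96

Derivation:
Delta formula: (val(new) - val(old)) * B^(n-1-k) mod M
  val('j') - val('f') = 10 - 6 = 4
  B^(n-1-k) = 5^3 mod 101 = 24
  Delta = 4 * 24 mod 101 = 96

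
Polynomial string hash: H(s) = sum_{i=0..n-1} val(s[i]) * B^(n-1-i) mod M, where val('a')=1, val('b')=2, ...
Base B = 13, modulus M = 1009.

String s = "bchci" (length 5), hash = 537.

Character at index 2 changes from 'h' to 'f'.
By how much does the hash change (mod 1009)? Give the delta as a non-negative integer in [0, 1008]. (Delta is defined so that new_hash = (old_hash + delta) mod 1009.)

Delta formula: (val(new) - val(old)) * B^(n-1-k) mod M
  val('f') - val('h') = 6 - 8 = -2
  B^(n-1-k) = 13^2 mod 1009 = 169
  Delta = -2 * 169 mod 1009 = 671

Answer: 671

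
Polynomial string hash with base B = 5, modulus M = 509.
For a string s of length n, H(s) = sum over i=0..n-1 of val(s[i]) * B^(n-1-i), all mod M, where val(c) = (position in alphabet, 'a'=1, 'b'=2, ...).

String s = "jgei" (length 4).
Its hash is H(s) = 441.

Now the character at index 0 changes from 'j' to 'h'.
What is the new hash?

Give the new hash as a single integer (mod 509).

Answer: 191

Derivation:
val('j') = 10, val('h') = 8
Position k = 0, exponent = n-1-k = 3
B^3 mod M = 5^3 mod 509 = 125
Delta = (8 - 10) * 125 mod 509 = 259
New hash = (441 + 259) mod 509 = 191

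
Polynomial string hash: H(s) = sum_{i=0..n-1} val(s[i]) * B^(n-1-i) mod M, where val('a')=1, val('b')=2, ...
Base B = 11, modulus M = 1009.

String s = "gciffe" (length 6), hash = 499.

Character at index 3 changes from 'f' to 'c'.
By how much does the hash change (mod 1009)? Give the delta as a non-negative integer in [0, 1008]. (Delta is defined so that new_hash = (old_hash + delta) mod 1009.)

Answer: 646

Derivation:
Delta formula: (val(new) - val(old)) * B^(n-1-k) mod M
  val('c') - val('f') = 3 - 6 = -3
  B^(n-1-k) = 11^2 mod 1009 = 121
  Delta = -3 * 121 mod 1009 = 646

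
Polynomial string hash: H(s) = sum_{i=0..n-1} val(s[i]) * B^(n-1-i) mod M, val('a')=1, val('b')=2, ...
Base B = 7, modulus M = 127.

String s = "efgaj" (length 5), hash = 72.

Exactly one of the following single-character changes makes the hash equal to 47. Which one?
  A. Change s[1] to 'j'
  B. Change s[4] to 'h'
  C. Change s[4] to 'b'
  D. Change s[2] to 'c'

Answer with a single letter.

Option A: s[1]='f'->'j', delta=(10-6)*7^3 mod 127 = 102, hash=72+102 mod 127 = 47 <-- target
Option B: s[4]='j'->'h', delta=(8-10)*7^0 mod 127 = 125, hash=72+125 mod 127 = 70
Option C: s[4]='j'->'b', delta=(2-10)*7^0 mod 127 = 119, hash=72+119 mod 127 = 64
Option D: s[2]='g'->'c', delta=(3-7)*7^2 mod 127 = 58, hash=72+58 mod 127 = 3

Answer: A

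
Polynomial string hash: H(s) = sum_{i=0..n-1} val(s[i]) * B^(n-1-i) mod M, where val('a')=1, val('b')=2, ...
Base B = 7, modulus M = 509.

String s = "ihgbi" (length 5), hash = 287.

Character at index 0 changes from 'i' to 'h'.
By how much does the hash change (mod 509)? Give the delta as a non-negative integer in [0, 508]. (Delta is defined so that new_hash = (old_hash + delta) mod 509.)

Answer: 144

Derivation:
Delta formula: (val(new) - val(old)) * B^(n-1-k) mod M
  val('h') - val('i') = 8 - 9 = -1
  B^(n-1-k) = 7^4 mod 509 = 365
  Delta = -1 * 365 mod 509 = 144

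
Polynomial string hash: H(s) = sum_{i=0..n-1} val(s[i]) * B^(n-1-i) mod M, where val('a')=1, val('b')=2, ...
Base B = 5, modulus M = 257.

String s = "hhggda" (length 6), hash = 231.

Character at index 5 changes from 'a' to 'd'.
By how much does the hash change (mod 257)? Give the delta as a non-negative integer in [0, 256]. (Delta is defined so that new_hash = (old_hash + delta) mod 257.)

Answer: 3

Derivation:
Delta formula: (val(new) - val(old)) * B^(n-1-k) mod M
  val('d') - val('a') = 4 - 1 = 3
  B^(n-1-k) = 5^0 mod 257 = 1
  Delta = 3 * 1 mod 257 = 3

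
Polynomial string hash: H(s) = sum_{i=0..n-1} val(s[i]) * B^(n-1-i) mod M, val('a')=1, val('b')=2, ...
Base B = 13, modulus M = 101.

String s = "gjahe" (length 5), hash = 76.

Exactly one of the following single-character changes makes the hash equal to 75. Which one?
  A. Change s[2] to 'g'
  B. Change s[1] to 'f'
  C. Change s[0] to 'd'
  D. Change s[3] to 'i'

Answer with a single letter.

Option A: s[2]='a'->'g', delta=(7-1)*13^2 mod 101 = 4, hash=76+4 mod 101 = 80
Option B: s[1]='j'->'f', delta=(6-10)*13^3 mod 101 = 100, hash=76+100 mod 101 = 75 <-- target
Option C: s[0]='g'->'d', delta=(4-7)*13^4 mod 101 = 66, hash=76+66 mod 101 = 41
Option D: s[3]='h'->'i', delta=(9-8)*13^1 mod 101 = 13, hash=76+13 mod 101 = 89

Answer: B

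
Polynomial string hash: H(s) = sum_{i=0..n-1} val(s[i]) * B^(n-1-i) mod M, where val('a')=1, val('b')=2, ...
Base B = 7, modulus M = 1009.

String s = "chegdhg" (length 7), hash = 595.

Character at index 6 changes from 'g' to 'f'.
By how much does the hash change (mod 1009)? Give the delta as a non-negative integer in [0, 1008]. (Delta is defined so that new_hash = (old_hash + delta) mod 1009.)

Delta formula: (val(new) - val(old)) * B^(n-1-k) mod M
  val('f') - val('g') = 6 - 7 = -1
  B^(n-1-k) = 7^0 mod 1009 = 1
  Delta = -1 * 1 mod 1009 = 1008

Answer: 1008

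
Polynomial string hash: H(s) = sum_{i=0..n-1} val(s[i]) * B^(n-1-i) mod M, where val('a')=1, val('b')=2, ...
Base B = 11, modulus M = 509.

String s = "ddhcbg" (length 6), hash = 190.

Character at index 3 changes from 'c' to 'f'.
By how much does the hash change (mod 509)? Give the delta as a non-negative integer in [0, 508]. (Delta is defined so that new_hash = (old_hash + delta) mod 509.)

Delta formula: (val(new) - val(old)) * B^(n-1-k) mod M
  val('f') - val('c') = 6 - 3 = 3
  B^(n-1-k) = 11^2 mod 509 = 121
  Delta = 3 * 121 mod 509 = 363

Answer: 363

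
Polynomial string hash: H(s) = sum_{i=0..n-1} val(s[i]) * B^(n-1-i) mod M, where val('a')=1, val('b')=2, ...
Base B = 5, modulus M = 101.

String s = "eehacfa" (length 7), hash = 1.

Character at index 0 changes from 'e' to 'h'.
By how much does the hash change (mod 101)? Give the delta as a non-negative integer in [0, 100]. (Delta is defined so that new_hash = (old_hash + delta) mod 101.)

Delta formula: (val(new) - val(old)) * B^(n-1-k) mod M
  val('h') - val('e') = 8 - 5 = 3
  B^(n-1-k) = 5^6 mod 101 = 71
  Delta = 3 * 71 mod 101 = 11

Answer: 11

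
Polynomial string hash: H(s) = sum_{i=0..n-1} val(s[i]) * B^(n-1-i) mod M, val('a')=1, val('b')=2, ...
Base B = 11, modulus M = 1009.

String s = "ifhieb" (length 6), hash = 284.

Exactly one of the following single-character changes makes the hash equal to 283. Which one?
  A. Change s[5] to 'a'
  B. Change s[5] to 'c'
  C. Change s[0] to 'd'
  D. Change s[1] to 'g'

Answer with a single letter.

Option A: s[5]='b'->'a', delta=(1-2)*11^0 mod 1009 = 1008, hash=284+1008 mod 1009 = 283 <-- target
Option B: s[5]='b'->'c', delta=(3-2)*11^0 mod 1009 = 1, hash=284+1 mod 1009 = 285
Option C: s[0]='i'->'d', delta=(4-9)*11^5 mod 1009 = 936, hash=284+936 mod 1009 = 211
Option D: s[1]='f'->'g', delta=(7-6)*11^4 mod 1009 = 515, hash=284+515 mod 1009 = 799

Answer: A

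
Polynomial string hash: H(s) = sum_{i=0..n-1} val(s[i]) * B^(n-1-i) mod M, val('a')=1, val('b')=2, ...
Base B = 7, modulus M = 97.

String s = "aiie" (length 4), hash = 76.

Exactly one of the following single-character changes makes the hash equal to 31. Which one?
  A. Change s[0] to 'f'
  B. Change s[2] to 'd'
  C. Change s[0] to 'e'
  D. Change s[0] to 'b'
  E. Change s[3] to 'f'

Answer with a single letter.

Answer: D

Derivation:
Option A: s[0]='a'->'f', delta=(6-1)*7^3 mod 97 = 66, hash=76+66 mod 97 = 45
Option B: s[2]='i'->'d', delta=(4-9)*7^1 mod 97 = 62, hash=76+62 mod 97 = 41
Option C: s[0]='a'->'e', delta=(5-1)*7^3 mod 97 = 14, hash=76+14 mod 97 = 90
Option D: s[0]='a'->'b', delta=(2-1)*7^3 mod 97 = 52, hash=76+52 mod 97 = 31 <-- target
Option E: s[3]='e'->'f', delta=(6-5)*7^0 mod 97 = 1, hash=76+1 mod 97 = 77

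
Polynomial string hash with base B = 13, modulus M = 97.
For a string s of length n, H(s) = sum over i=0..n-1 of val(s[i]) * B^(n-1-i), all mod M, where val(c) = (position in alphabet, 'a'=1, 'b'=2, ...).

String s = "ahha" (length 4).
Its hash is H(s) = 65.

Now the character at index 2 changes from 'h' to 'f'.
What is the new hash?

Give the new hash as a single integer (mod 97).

val('h') = 8, val('f') = 6
Position k = 2, exponent = n-1-k = 1
B^1 mod M = 13^1 mod 97 = 13
Delta = (6 - 8) * 13 mod 97 = 71
New hash = (65 + 71) mod 97 = 39

Answer: 39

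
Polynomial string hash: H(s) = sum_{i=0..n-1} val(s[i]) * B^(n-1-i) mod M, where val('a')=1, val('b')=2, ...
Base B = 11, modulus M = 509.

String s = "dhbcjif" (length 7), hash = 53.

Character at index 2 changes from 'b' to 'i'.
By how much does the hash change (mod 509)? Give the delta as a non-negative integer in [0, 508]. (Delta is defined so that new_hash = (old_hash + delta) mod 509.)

Delta formula: (val(new) - val(old)) * B^(n-1-k) mod M
  val('i') - val('b') = 9 - 2 = 7
  B^(n-1-k) = 11^4 mod 509 = 389
  Delta = 7 * 389 mod 509 = 178

Answer: 178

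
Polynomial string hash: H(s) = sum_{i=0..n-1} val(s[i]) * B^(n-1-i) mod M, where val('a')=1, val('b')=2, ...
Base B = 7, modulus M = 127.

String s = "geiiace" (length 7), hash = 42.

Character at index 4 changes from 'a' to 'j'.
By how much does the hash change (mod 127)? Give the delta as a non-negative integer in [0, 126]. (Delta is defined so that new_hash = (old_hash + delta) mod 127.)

Answer: 60

Derivation:
Delta formula: (val(new) - val(old)) * B^(n-1-k) mod M
  val('j') - val('a') = 10 - 1 = 9
  B^(n-1-k) = 7^2 mod 127 = 49
  Delta = 9 * 49 mod 127 = 60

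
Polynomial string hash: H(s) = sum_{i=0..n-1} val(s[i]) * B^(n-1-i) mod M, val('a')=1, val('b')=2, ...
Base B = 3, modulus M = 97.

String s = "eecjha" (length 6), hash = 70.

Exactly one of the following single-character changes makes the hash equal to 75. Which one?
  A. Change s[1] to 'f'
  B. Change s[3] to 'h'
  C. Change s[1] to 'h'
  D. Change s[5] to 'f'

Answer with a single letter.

Option A: s[1]='e'->'f', delta=(6-5)*3^4 mod 97 = 81, hash=70+81 mod 97 = 54
Option B: s[3]='j'->'h', delta=(8-10)*3^2 mod 97 = 79, hash=70+79 mod 97 = 52
Option C: s[1]='e'->'h', delta=(8-5)*3^4 mod 97 = 49, hash=70+49 mod 97 = 22
Option D: s[5]='a'->'f', delta=(6-1)*3^0 mod 97 = 5, hash=70+5 mod 97 = 75 <-- target

Answer: D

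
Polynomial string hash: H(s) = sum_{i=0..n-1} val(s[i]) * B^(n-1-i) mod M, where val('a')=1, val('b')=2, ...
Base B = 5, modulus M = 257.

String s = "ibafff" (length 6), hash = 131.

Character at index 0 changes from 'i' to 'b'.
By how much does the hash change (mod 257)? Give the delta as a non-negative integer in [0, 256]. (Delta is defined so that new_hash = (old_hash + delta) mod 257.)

Delta formula: (val(new) - val(old)) * B^(n-1-k) mod M
  val('b') - val('i') = 2 - 9 = -7
  B^(n-1-k) = 5^5 mod 257 = 41
  Delta = -7 * 41 mod 257 = 227

Answer: 227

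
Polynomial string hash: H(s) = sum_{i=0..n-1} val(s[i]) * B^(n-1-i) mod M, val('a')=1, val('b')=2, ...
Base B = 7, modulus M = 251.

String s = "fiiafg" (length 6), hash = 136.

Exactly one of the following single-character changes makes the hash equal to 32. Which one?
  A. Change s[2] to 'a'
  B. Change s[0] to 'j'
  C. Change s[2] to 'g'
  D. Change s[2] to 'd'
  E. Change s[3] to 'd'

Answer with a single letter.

Option A: s[2]='i'->'a', delta=(1-9)*7^3 mod 251 = 17, hash=136+17 mod 251 = 153
Option B: s[0]='f'->'j', delta=(10-6)*7^5 mod 251 = 211, hash=136+211 mod 251 = 96
Option C: s[2]='i'->'g', delta=(7-9)*7^3 mod 251 = 67, hash=136+67 mod 251 = 203
Option D: s[2]='i'->'d', delta=(4-9)*7^3 mod 251 = 42, hash=136+42 mod 251 = 178
Option E: s[3]='a'->'d', delta=(4-1)*7^2 mod 251 = 147, hash=136+147 mod 251 = 32 <-- target

Answer: E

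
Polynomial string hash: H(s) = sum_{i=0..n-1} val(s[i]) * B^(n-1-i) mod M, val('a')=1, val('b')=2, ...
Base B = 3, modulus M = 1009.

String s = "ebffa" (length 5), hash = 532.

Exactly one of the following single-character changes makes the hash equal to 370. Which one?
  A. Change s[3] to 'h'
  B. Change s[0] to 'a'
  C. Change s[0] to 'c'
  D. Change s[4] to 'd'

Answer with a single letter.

Option A: s[3]='f'->'h', delta=(8-6)*3^1 mod 1009 = 6, hash=532+6 mod 1009 = 538
Option B: s[0]='e'->'a', delta=(1-5)*3^4 mod 1009 = 685, hash=532+685 mod 1009 = 208
Option C: s[0]='e'->'c', delta=(3-5)*3^4 mod 1009 = 847, hash=532+847 mod 1009 = 370 <-- target
Option D: s[4]='a'->'d', delta=(4-1)*3^0 mod 1009 = 3, hash=532+3 mod 1009 = 535

Answer: C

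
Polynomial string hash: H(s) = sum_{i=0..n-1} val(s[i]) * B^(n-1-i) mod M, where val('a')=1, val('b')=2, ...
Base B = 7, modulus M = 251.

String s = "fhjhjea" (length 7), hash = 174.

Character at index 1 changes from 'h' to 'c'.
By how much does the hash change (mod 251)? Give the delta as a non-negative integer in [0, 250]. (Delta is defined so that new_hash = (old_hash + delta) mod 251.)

Delta formula: (val(new) - val(old)) * B^(n-1-k) mod M
  val('c') - val('h') = 3 - 8 = -5
  B^(n-1-k) = 7^5 mod 251 = 241
  Delta = -5 * 241 mod 251 = 50

Answer: 50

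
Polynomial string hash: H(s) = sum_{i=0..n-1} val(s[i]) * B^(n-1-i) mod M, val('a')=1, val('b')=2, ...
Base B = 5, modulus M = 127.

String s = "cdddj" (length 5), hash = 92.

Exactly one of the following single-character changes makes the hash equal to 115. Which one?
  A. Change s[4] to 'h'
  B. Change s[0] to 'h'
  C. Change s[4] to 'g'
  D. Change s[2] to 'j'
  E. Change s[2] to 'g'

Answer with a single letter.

Option A: s[4]='j'->'h', delta=(8-10)*5^0 mod 127 = 125, hash=92+125 mod 127 = 90
Option B: s[0]='c'->'h', delta=(8-3)*5^4 mod 127 = 77, hash=92+77 mod 127 = 42
Option C: s[4]='j'->'g', delta=(7-10)*5^0 mod 127 = 124, hash=92+124 mod 127 = 89
Option D: s[2]='d'->'j', delta=(10-4)*5^2 mod 127 = 23, hash=92+23 mod 127 = 115 <-- target
Option E: s[2]='d'->'g', delta=(7-4)*5^2 mod 127 = 75, hash=92+75 mod 127 = 40

Answer: D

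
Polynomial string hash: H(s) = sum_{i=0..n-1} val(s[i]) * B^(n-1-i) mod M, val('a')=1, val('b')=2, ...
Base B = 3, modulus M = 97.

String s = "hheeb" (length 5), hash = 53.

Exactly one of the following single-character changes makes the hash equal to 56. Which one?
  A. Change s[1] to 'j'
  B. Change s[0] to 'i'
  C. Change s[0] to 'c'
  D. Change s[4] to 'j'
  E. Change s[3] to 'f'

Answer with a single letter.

Option A: s[1]='h'->'j', delta=(10-8)*3^3 mod 97 = 54, hash=53+54 mod 97 = 10
Option B: s[0]='h'->'i', delta=(9-8)*3^4 mod 97 = 81, hash=53+81 mod 97 = 37
Option C: s[0]='h'->'c', delta=(3-8)*3^4 mod 97 = 80, hash=53+80 mod 97 = 36
Option D: s[4]='b'->'j', delta=(10-2)*3^0 mod 97 = 8, hash=53+8 mod 97 = 61
Option E: s[3]='e'->'f', delta=(6-5)*3^1 mod 97 = 3, hash=53+3 mod 97 = 56 <-- target

Answer: E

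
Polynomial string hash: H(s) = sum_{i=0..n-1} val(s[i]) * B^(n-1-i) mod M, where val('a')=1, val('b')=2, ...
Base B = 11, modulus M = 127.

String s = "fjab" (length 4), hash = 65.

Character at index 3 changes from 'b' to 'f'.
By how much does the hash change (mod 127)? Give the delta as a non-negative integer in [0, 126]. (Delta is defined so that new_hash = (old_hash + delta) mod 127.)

Answer: 4

Derivation:
Delta formula: (val(new) - val(old)) * B^(n-1-k) mod M
  val('f') - val('b') = 6 - 2 = 4
  B^(n-1-k) = 11^0 mod 127 = 1
  Delta = 4 * 1 mod 127 = 4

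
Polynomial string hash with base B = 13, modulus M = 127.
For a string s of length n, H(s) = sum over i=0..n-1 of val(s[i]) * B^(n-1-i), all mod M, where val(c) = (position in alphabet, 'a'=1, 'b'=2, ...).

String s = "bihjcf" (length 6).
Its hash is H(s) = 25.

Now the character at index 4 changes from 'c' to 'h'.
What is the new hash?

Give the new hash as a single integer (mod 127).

Answer: 90

Derivation:
val('c') = 3, val('h') = 8
Position k = 4, exponent = n-1-k = 1
B^1 mod M = 13^1 mod 127 = 13
Delta = (8 - 3) * 13 mod 127 = 65
New hash = (25 + 65) mod 127 = 90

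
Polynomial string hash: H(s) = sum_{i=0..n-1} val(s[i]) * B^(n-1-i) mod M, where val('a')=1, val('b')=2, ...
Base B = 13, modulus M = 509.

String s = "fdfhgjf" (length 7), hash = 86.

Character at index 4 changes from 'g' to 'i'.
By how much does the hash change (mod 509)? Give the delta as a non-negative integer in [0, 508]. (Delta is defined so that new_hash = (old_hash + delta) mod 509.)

Answer: 338

Derivation:
Delta formula: (val(new) - val(old)) * B^(n-1-k) mod M
  val('i') - val('g') = 9 - 7 = 2
  B^(n-1-k) = 13^2 mod 509 = 169
  Delta = 2 * 169 mod 509 = 338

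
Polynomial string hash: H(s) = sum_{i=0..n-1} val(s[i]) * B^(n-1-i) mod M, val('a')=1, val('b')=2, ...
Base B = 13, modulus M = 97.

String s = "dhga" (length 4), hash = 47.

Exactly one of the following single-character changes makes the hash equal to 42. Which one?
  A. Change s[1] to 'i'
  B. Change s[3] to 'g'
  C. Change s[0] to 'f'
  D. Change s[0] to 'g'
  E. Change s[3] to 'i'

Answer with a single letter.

Option A: s[1]='h'->'i', delta=(9-8)*13^2 mod 97 = 72, hash=47+72 mod 97 = 22
Option B: s[3]='a'->'g', delta=(7-1)*13^0 mod 97 = 6, hash=47+6 mod 97 = 53
Option C: s[0]='d'->'f', delta=(6-4)*13^3 mod 97 = 29, hash=47+29 mod 97 = 76
Option D: s[0]='d'->'g', delta=(7-4)*13^3 mod 97 = 92, hash=47+92 mod 97 = 42 <-- target
Option E: s[3]='a'->'i', delta=(9-1)*13^0 mod 97 = 8, hash=47+8 mod 97 = 55

Answer: D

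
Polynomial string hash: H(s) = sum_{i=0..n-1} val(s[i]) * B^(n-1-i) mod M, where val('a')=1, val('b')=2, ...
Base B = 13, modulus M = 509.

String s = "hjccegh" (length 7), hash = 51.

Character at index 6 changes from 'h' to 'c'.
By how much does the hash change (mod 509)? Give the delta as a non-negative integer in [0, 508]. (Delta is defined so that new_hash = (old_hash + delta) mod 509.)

Answer: 504

Derivation:
Delta formula: (val(new) - val(old)) * B^(n-1-k) mod M
  val('c') - val('h') = 3 - 8 = -5
  B^(n-1-k) = 13^0 mod 509 = 1
  Delta = -5 * 1 mod 509 = 504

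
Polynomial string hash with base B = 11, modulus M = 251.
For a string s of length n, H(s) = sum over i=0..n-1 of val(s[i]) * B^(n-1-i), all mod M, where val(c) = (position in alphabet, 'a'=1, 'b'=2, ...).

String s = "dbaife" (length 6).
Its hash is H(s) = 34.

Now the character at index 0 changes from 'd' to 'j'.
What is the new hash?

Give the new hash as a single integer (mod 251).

val('d') = 4, val('j') = 10
Position k = 0, exponent = n-1-k = 5
B^5 mod M = 11^5 mod 251 = 160
Delta = (10 - 4) * 160 mod 251 = 207
New hash = (34 + 207) mod 251 = 241

Answer: 241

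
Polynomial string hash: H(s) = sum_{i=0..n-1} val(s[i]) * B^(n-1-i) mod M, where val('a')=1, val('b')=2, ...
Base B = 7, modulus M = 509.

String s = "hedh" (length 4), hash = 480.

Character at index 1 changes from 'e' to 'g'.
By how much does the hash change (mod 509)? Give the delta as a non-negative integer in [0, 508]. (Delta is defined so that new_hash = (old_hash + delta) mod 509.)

Answer: 98

Derivation:
Delta formula: (val(new) - val(old)) * B^(n-1-k) mod M
  val('g') - val('e') = 7 - 5 = 2
  B^(n-1-k) = 7^2 mod 509 = 49
  Delta = 2 * 49 mod 509 = 98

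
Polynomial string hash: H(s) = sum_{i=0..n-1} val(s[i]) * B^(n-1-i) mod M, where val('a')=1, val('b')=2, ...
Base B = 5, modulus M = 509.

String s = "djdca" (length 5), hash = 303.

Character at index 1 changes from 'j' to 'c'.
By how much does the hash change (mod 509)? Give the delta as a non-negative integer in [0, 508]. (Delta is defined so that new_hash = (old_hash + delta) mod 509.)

Delta formula: (val(new) - val(old)) * B^(n-1-k) mod M
  val('c') - val('j') = 3 - 10 = -7
  B^(n-1-k) = 5^3 mod 509 = 125
  Delta = -7 * 125 mod 509 = 143

Answer: 143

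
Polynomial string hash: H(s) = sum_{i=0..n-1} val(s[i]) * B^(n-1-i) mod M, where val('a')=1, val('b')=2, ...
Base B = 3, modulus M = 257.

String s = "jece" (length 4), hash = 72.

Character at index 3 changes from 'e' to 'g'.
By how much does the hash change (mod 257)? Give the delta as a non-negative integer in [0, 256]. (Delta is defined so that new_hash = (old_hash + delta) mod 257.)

Answer: 2

Derivation:
Delta formula: (val(new) - val(old)) * B^(n-1-k) mod M
  val('g') - val('e') = 7 - 5 = 2
  B^(n-1-k) = 3^0 mod 257 = 1
  Delta = 2 * 1 mod 257 = 2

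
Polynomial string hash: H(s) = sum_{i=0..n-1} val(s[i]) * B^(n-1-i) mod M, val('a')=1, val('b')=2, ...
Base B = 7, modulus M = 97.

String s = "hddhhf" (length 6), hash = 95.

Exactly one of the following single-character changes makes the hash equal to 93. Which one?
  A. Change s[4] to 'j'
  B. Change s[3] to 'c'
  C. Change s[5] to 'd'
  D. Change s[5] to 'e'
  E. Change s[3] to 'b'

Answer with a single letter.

Answer: C

Derivation:
Option A: s[4]='h'->'j', delta=(10-8)*7^1 mod 97 = 14, hash=95+14 mod 97 = 12
Option B: s[3]='h'->'c', delta=(3-8)*7^2 mod 97 = 46, hash=95+46 mod 97 = 44
Option C: s[5]='f'->'d', delta=(4-6)*7^0 mod 97 = 95, hash=95+95 mod 97 = 93 <-- target
Option D: s[5]='f'->'e', delta=(5-6)*7^0 mod 97 = 96, hash=95+96 mod 97 = 94
Option E: s[3]='h'->'b', delta=(2-8)*7^2 mod 97 = 94, hash=95+94 mod 97 = 92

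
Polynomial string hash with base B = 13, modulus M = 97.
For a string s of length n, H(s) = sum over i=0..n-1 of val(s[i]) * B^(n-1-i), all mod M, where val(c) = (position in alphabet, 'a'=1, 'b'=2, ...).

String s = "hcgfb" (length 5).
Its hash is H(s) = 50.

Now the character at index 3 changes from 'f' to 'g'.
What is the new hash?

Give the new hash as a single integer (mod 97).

val('f') = 6, val('g') = 7
Position k = 3, exponent = n-1-k = 1
B^1 mod M = 13^1 mod 97 = 13
Delta = (7 - 6) * 13 mod 97 = 13
New hash = (50 + 13) mod 97 = 63

Answer: 63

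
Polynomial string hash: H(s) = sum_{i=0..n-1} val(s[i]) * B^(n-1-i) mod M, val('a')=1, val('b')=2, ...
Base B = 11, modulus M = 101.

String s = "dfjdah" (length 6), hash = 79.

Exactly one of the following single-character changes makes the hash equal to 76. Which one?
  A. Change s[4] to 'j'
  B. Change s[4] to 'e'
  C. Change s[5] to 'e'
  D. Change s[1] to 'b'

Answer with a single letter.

Option A: s[4]='a'->'j', delta=(10-1)*11^1 mod 101 = 99, hash=79+99 mod 101 = 77
Option B: s[4]='a'->'e', delta=(5-1)*11^1 mod 101 = 44, hash=79+44 mod 101 = 22
Option C: s[5]='h'->'e', delta=(5-8)*11^0 mod 101 = 98, hash=79+98 mod 101 = 76 <-- target
Option D: s[1]='f'->'b', delta=(2-6)*11^4 mod 101 = 16, hash=79+16 mod 101 = 95

Answer: C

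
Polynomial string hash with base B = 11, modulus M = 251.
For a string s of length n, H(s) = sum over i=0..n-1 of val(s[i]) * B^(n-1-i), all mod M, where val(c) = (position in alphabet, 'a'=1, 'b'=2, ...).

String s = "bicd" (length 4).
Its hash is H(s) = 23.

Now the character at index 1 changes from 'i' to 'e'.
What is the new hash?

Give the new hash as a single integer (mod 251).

Answer: 41

Derivation:
val('i') = 9, val('e') = 5
Position k = 1, exponent = n-1-k = 2
B^2 mod M = 11^2 mod 251 = 121
Delta = (5 - 9) * 121 mod 251 = 18
New hash = (23 + 18) mod 251 = 41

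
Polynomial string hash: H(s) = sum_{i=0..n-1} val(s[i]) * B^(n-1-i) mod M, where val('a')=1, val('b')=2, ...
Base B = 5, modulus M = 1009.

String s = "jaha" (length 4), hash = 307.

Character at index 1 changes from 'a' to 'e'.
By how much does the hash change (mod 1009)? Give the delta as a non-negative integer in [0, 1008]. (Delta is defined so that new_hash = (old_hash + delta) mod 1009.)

Answer: 100

Derivation:
Delta formula: (val(new) - val(old)) * B^(n-1-k) mod M
  val('e') - val('a') = 5 - 1 = 4
  B^(n-1-k) = 5^2 mod 1009 = 25
  Delta = 4 * 25 mod 1009 = 100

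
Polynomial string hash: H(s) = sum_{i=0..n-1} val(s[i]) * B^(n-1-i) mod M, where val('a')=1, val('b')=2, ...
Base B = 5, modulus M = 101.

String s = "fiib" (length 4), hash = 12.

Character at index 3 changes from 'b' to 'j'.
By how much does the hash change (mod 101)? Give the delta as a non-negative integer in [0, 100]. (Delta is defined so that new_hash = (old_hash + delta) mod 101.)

Delta formula: (val(new) - val(old)) * B^(n-1-k) mod M
  val('j') - val('b') = 10 - 2 = 8
  B^(n-1-k) = 5^0 mod 101 = 1
  Delta = 8 * 1 mod 101 = 8

Answer: 8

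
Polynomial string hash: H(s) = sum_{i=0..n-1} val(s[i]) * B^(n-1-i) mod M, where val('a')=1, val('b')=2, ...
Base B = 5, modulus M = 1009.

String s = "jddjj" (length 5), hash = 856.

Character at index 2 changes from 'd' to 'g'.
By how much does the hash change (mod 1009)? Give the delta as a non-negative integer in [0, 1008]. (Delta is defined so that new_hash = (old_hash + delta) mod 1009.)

Answer: 75

Derivation:
Delta formula: (val(new) - val(old)) * B^(n-1-k) mod M
  val('g') - val('d') = 7 - 4 = 3
  B^(n-1-k) = 5^2 mod 1009 = 25
  Delta = 3 * 25 mod 1009 = 75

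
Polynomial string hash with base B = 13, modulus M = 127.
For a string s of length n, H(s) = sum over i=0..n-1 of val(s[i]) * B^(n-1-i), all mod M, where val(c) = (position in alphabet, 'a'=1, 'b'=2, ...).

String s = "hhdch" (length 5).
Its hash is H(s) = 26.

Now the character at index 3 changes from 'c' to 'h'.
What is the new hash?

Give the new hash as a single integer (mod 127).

Answer: 91

Derivation:
val('c') = 3, val('h') = 8
Position k = 3, exponent = n-1-k = 1
B^1 mod M = 13^1 mod 127 = 13
Delta = (8 - 3) * 13 mod 127 = 65
New hash = (26 + 65) mod 127 = 91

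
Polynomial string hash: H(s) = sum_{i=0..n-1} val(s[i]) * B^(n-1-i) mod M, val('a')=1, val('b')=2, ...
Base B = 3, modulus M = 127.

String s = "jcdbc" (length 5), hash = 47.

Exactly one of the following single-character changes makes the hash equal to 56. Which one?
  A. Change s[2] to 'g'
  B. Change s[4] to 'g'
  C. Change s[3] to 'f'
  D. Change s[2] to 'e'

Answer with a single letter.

Option A: s[2]='d'->'g', delta=(7-4)*3^2 mod 127 = 27, hash=47+27 mod 127 = 74
Option B: s[4]='c'->'g', delta=(7-3)*3^0 mod 127 = 4, hash=47+4 mod 127 = 51
Option C: s[3]='b'->'f', delta=(6-2)*3^1 mod 127 = 12, hash=47+12 mod 127 = 59
Option D: s[2]='d'->'e', delta=(5-4)*3^2 mod 127 = 9, hash=47+9 mod 127 = 56 <-- target

Answer: D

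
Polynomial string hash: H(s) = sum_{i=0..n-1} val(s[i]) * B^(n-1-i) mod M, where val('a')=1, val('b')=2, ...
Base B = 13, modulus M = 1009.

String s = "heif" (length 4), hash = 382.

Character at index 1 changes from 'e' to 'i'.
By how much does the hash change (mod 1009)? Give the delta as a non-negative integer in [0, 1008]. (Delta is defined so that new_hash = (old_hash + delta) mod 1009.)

Delta formula: (val(new) - val(old)) * B^(n-1-k) mod M
  val('i') - val('e') = 9 - 5 = 4
  B^(n-1-k) = 13^2 mod 1009 = 169
  Delta = 4 * 169 mod 1009 = 676

Answer: 676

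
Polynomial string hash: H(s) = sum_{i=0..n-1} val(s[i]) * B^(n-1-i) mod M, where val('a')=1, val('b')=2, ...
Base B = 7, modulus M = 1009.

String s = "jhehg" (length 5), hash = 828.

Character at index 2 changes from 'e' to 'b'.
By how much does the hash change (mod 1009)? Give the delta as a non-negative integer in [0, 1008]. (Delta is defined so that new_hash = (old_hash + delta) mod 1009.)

Answer: 862

Derivation:
Delta formula: (val(new) - val(old)) * B^(n-1-k) mod M
  val('b') - val('e') = 2 - 5 = -3
  B^(n-1-k) = 7^2 mod 1009 = 49
  Delta = -3 * 49 mod 1009 = 862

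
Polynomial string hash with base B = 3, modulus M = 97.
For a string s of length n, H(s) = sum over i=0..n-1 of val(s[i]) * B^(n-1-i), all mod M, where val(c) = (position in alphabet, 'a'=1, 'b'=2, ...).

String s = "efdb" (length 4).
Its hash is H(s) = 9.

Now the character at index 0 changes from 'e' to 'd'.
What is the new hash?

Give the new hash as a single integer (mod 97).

Answer: 79

Derivation:
val('e') = 5, val('d') = 4
Position k = 0, exponent = n-1-k = 3
B^3 mod M = 3^3 mod 97 = 27
Delta = (4 - 5) * 27 mod 97 = 70
New hash = (9 + 70) mod 97 = 79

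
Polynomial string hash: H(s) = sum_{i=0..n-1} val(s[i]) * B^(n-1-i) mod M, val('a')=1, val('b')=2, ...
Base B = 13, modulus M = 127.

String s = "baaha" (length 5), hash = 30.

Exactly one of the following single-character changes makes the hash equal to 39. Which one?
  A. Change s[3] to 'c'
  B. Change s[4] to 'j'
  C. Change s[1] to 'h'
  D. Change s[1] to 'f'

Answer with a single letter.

Option A: s[3]='h'->'c', delta=(3-8)*13^1 mod 127 = 62, hash=30+62 mod 127 = 92
Option B: s[4]='a'->'j', delta=(10-1)*13^0 mod 127 = 9, hash=30+9 mod 127 = 39 <-- target
Option C: s[1]='a'->'h', delta=(8-1)*13^3 mod 127 = 12, hash=30+12 mod 127 = 42
Option D: s[1]='a'->'f', delta=(6-1)*13^3 mod 127 = 63, hash=30+63 mod 127 = 93

Answer: B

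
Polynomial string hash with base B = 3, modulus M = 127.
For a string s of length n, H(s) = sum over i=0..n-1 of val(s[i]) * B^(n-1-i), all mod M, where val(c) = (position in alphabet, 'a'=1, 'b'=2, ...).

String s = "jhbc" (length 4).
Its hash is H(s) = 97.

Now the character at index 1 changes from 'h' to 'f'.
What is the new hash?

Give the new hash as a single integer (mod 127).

val('h') = 8, val('f') = 6
Position k = 1, exponent = n-1-k = 2
B^2 mod M = 3^2 mod 127 = 9
Delta = (6 - 8) * 9 mod 127 = 109
New hash = (97 + 109) mod 127 = 79

Answer: 79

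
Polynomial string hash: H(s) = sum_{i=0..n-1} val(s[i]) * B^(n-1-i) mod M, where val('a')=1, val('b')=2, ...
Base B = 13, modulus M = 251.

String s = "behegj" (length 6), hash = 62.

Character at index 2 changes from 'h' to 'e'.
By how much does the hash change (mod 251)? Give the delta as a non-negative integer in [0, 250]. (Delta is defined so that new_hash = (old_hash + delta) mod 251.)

Delta formula: (val(new) - val(old)) * B^(n-1-k) mod M
  val('e') - val('h') = 5 - 8 = -3
  B^(n-1-k) = 13^3 mod 251 = 189
  Delta = -3 * 189 mod 251 = 186

Answer: 186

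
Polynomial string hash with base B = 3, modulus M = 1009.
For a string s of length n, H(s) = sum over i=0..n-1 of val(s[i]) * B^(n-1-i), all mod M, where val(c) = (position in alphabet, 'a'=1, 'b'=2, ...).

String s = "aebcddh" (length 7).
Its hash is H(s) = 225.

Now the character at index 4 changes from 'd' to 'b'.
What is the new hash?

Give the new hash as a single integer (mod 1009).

val('d') = 4, val('b') = 2
Position k = 4, exponent = n-1-k = 2
B^2 mod M = 3^2 mod 1009 = 9
Delta = (2 - 4) * 9 mod 1009 = 991
New hash = (225 + 991) mod 1009 = 207

Answer: 207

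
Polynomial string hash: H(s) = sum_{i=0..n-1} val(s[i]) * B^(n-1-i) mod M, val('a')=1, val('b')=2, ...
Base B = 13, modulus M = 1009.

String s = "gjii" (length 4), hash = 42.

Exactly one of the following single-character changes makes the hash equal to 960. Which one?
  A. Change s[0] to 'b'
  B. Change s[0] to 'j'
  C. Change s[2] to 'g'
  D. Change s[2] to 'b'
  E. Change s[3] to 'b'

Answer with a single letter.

Answer: D

Derivation:
Option A: s[0]='g'->'b', delta=(2-7)*13^3 mod 1009 = 114, hash=42+114 mod 1009 = 156
Option B: s[0]='g'->'j', delta=(10-7)*13^3 mod 1009 = 537, hash=42+537 mod 1009 = 579
Option C: s[2]='i'->'g', delta=(7-9)*13^1 mod 1009 = 983, hash=42+983 mod 1009 = 16
Option D: s[2]='i'->'b', delta=(2-9)*13^1 mod 1009 = 918, hash=42+918 mod 1009 = 960 <-- target
Option E: s[3]='i'->'b', delta=(2-9)*13^0 mod 1009 = 1002, hash=42+1002 mod 1009 = 35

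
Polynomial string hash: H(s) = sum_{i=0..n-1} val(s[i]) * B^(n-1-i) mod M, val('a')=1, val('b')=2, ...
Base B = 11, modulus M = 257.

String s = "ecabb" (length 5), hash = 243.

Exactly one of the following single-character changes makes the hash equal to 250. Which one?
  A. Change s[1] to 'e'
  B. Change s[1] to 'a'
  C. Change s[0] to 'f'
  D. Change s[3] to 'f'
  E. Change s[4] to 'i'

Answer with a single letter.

Answer: E

Derivation:
Option A: s[1]='c'->'e', delta=(5-3)*11^3 mod 257 = 92, hash=243+92 mod 257 = 78
Option B: s[1]='c'->'a', delta=(1-3)*11^3 mod 257 = 165, hash=243+165 mod 257 = 151
Option C: s[0]='e'->'f', delta=(6-5)*11^4 mod 257 = 249, hash=243+249 mod 257 = 235
Option D: s[3]='b'->'f', delta=(6-2)*11^1 mod 257 = 44, hash=243+44 mod 257 = 30
Option E: s[4]='b'->'i', delta=(9-2)*11^0 mod 257 = 7, hash=243+7 mod 257 = 250 <-- target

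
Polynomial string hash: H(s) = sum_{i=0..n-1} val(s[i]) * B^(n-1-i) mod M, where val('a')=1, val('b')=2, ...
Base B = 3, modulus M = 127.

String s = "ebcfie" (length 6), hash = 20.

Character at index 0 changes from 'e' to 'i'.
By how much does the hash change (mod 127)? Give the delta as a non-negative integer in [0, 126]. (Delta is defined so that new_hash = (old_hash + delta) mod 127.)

Answer: 83

Derivation:
Delta formula: (val(new) - val(old)) * B^(n-1-k) mod M
  val('i') - val('e') = 9 - 5 = 4
  B^(n-1-k) = 3^5 mod 127 = 116
  Delta = 4 * 116 mod 127 = 83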